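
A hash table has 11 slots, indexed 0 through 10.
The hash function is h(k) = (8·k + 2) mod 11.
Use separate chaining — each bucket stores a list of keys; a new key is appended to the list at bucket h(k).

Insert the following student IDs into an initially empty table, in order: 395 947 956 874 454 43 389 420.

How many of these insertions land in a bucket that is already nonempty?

2

Insert 395: h=5, bucket 5 empty -> new chain.
Insert 947: h=10, bucket 10 empty -> new chain.
Insert 956: h=5, bucket 5 nonempty -> append to chain.
Insert 874: h=9, bucket 9 empty -> new chain.
Insert 454: h=4, bucket 4 empty -> new chain.
Insert 43: h=5, bucket 5 nonempty -> append to chain.
Insert 389: h=1, bucket 1 empty -> new chain.
Insert 420: h=7, bucket 7 empty -> new chain.
Final buckets:
0: .
1: 389
2: .
3: .
4: 454
5: 395 -> 956 -> 43
6: .
7: 420
8: .
9: 874
10: 947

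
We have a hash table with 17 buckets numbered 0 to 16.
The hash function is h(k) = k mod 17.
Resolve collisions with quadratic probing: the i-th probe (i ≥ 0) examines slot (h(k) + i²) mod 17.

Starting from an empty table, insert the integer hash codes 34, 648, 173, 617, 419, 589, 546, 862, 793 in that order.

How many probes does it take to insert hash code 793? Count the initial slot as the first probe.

3

Insert 34: h=0, slot 0 empty → index 0.
Insert 648: h=2, slot 2 empty → index 2.
Insert 173: h=3, slot 3 empty → index 3.
Insert 617: h=5, slot 5 empty → index 5.
Insert 419: h=11, slot 11 empty → index 11.
Insert 589: h=11, slot 11 occupied → index 12.
Insert 546: h=2, slots 2,3 occupied → index 6.
Insert 862: h=12, slot 12 occupied → index 13.
Insert 793: h=11, slots 11,12 occupied → index 15.
Table: [34, ., 648, 173, ., 617, 546, ., ., ., ., 419, 589, 862, ., 793, .]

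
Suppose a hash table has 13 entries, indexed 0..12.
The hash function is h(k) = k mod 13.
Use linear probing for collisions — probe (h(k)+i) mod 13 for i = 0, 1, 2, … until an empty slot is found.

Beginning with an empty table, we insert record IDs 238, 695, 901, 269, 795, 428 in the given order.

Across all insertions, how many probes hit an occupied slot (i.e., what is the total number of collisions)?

238: h=4 => slot 4
695: h=6 => slot 6
901: h=4, probe 4,5 => slot 5
269: h=9 => slot 9
795: h=2 => slot 2
428: h=12 => slot 12
Table: [∅, ∅, 795, ∅, 238, 901, 695, ∅, ∅, 269, ∅, ∅, 428]

1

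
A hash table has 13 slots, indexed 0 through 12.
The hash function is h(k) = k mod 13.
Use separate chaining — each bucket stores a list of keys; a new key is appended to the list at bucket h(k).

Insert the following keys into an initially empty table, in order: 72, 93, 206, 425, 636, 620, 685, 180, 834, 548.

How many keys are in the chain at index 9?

3

Insert 72: h=7, bucket 7 empty -> new chain.
Insert 93: h=2, bucket 2 empty -> new chain.
Insert 206: h=11, bucket 11 empty -> new chain.
Insert 425: h=9, bucket 9 empty -> new chain.
Insert 636: h=12, bucket 12 empty -> new chain.
Insert 620: h=9, bucket 9 nonempty -> append to chain.
Insert 685: h=9, bucket 9 nonempty -> append to chain.
Insert 180: h=11, bucket 11 nonempty -> append to chain.
Insert 834: h=2, bucket 2 nonempty -> append to chain.
Insert 548: h=2, bucket 2 nonempty -> append to chain.
Final buckets:
0: _
1: _
2: 93 -> 834 -> 548
3: _
4: _
5: _
6: _
7: 72
8: _
9: 425 -> 620 -> 685
10: _
11: 206 -> 180
12: 636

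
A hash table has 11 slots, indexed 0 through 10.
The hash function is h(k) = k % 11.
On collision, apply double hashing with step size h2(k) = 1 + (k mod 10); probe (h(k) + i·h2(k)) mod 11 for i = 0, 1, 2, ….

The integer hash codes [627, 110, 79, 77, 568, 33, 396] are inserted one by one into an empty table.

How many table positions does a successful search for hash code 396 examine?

Insert 627: h=0, slot 0 empty → index 0.
Insert 110: h=0, h2=1, slot 0 occupied → index 1.
Insert 79: h=2, slot 2 empty → index 2.
Insert 77: h=0, h2=8, slot 0 occupied → index 8.
Insert 568: h=7, slot 7 empty → index 7.
Insert 33: h=0, h2=4, slot 0 occupied → index 4.
Insert 396: h=0, h2=7, slots 0,7 occupied → index 3.
Table: [627, 110, 79, 396, 33, -, -, 568, 77, -, -]
Lookup 396: h=0, h2=7, probe 0,7,3 → found at 3.

3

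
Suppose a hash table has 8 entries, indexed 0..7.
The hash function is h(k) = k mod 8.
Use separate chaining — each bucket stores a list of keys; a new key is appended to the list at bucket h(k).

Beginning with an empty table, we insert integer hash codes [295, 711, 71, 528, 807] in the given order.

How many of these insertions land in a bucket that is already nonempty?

3

Insert 295: h=7, bucket 7 empty → new chain.
Insert 711: h=7, bucket 7 nonempty → append to chain.
Insert 71: h=7, bucket 7 nonempty → append to chain.
Insert 528: h=0, bucket 0 empty → new chain.
Insert 807: h=7, bucket 7 nonempty → append to chain.
Final buckets:
0: 528
1: _
2: _
3: _
4: _
5: _
6: _
7: 295 -> 711 -> 71 -> 807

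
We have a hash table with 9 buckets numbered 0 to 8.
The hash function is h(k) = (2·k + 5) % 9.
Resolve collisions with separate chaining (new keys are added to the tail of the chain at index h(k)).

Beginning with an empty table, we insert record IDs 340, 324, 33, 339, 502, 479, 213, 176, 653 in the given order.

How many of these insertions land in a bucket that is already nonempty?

Insert 340: h=1, bucket 1 empty → new chain.
Insert 324: h=5, bucket 5 empty → new chain.
Insert 33: h=8, bucket 8 empty → new chain.
Insert 339: h=8, bucket 8 nonempty → append to chain.
Insert 502: h=1, bucket 1 nonempty → append to chain.
Insert 479: h=0, bucket 0 empty → new chain.
Insert 213: h=8, bucket 8 nonempty → append to chain.
Insert 176: h=6, bucket 6 empty → new chain.
Insert 653: h=6, bucket 6 nonempty → append to chain.
Final buckets:
0: 479
1: 340 -> 502
2: ∅
3: ∅
4: ∅
5: 324
6: 176 -> 653
7: ∅
8: 33 -> 339 -> 213

4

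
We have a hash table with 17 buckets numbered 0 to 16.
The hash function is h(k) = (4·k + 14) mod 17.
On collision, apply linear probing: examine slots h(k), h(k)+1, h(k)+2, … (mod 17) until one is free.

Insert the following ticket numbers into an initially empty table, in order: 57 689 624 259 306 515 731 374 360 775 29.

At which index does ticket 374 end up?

57 hashes to 4; slot 4 is free => place at 4.
689 hashes to 16; slot 16 is free => place at 16.
624 hashes to 11; slot 11 is free => place at 11.
259 hashes to 13; slot 13 is free => place at 13.
306 hashes to 14; slot 14 is free => place at 14.
515 hashes to 0; slot 0 is free => place at 0.
731 hashes to 14; 14 taken => place at 15.
374 hashes to 14; 14,15,16,0 taken => place at 1.
360 hashes to 9; slot 9 is free => place at 9.
775 hashes to 3; slot 3 is free => place at 3.
29 hashes to 11; 11 taken => place at 12.
Table: [515, 374, _, 775, 57, _, _, _, _, 360, _, 624, 29, 259, 306, 731, 689]

1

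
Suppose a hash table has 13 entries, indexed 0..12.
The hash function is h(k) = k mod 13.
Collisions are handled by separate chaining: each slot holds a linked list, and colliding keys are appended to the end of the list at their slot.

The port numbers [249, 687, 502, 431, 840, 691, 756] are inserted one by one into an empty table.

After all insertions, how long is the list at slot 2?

4

Insert 249: h=2, bucket 2 empty → new chain.
Insert 687: h=11, bucket 11 empty → new chain.
Insert 502: h=8, bucket 8 empty → new chain.
Insert 431: h=2, bucket 2 nonempty → append to chain.
Insert 840: h=8, bucket 8 nonempty → append to chain.
Insert 691: h=2, bucket 2 nonempty → append to chain.
Insert 756: h=2, bucket 2 nonempty → append to chain.
Final buckets:
0: ∅
1: ∅
2: 249 -> 431 -> 691 -> 756
3: ∅
4: ∅
5: ∅
6: ∅
7: ∅
8: 502 -> 840
9: ∅
10: ∅
11: 687
12: ∅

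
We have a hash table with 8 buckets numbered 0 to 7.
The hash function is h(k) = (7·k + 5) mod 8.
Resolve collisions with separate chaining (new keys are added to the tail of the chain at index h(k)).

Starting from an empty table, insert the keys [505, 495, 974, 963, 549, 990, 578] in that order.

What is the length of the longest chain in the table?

Insert 505: h=4, bucket 4 empty → new chain.
Insert 495: h=6, bucket 6 empty → new chain.
Insert 974: h=7, bucket 7 empty → new chain.
Insert 963: h=2, bucket 2 empty → new chain.
Insert 549: h=0, bucket 0 empty → new chain.
Insert 990: h=7, bucket 7 nonempty → append to chain.
Insert 578: h=3, bucket 3 empty → new chain.
Final buckets:
0: 549
1: -
2: 963
3: 578
4: 505
5: -
6: 495
7: 974 -> 990

2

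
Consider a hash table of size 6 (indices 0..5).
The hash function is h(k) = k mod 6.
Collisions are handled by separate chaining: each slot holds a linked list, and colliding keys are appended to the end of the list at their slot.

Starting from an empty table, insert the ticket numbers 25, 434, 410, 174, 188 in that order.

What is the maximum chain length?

3

25 → bucket 1
434 → bucket 2
410 → bucket 2 (collision)
174 → bucket 0
188 → bucket 2 (collision)
Final buckets:
0: 174
1: 25
2: 434 -> 410 -> 188
3: —
4: —
5: —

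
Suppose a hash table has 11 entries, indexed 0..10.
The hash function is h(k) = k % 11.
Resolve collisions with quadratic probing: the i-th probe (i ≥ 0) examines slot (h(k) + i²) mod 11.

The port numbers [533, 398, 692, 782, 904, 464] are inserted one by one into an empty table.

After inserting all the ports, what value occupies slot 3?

Insert 533: h=5, slot 5 empty → index 5.
Insert 398: h=2, slot 2 empty → index 2.
Insert 692: h=10, slot 10 empty → index 10.
Insert 782: h=1, slot 1 empty → index 1.
Insert 904: h=2, slot 2 occupied → index 3.
Insert 464: h=2, slots 2,3 occupied → index 6.
Table: [∅, 782, 398, 904, ∅, 533, 464, ∅, ∅, ∅, 692]

904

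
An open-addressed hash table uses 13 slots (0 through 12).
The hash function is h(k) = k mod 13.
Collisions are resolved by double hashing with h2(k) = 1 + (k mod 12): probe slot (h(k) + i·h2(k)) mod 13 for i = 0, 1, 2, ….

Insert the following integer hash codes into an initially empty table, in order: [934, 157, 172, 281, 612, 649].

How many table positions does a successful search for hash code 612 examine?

Insert 934: h=11, slot 11 empty => index 11.
Insert 157: h=1, slot 1 empty => index 1.
Insert 172: h=3, slot 3 empty => index 3.
Insert 281: h=8, slot 8 empty => index 8.
Insert 612: h=1, h2=1, slot 1 occupied => index 2.
Insert 649: h=12, slot 12 empty => index 12.
Table: [∅, 157, 612, 172, ∅, ∅, ∅, ∅, 281, ∅, ∅, 934, 649]
Lookup 612: h=1, h2=1, probe 1,2 → found at 2.

2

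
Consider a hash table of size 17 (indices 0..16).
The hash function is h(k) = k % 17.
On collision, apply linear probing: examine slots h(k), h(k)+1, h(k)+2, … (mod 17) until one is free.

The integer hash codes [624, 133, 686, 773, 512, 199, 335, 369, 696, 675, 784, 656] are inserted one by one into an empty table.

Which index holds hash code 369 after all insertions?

624 hashes to 12; slot 12 is free -> place at 12.
133 hashes to 14; slot 14 is free -> place at 14.
686 hashes to 6; slot 6 is free -> place at 6.
773 hashes to 8; slot 8 is free -> place at 8.
512 hashes to 2; slot 2 is free -> place at 2.
199 hashes to 12; 12 taken -> place at 13.
335 hashes to 12; 12,13,14 taken -> place at 15.
369 hashes to 12; 12,13,14,15 taken -> place at 16.
696 hashes to 16; 16 taken -> place at 0.
675 hashes to 12; 12,13,14,15,16,0 taken -> place at 1.
784 hashes to 2; 2 taken -> place at 3.
656 hashes to 10; slot 10 is free -> place at 10.
Table: [696, 675, 512, 784, ., ., 686, ., 773, ., 656, ., 624, 199, 133, 335, 369]

16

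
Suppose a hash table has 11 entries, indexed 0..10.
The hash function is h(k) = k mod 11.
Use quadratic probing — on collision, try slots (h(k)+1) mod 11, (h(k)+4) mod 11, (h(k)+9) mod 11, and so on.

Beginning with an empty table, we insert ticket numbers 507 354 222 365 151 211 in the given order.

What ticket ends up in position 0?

211

507: h=1 → slot 1
354: h=2 → slot 2
222: h=2, probe 2,3 → slot 3
365: h=2, probe 2,3,6 → slot 6
151: h=8 → slot 8
211: h=2, probe 2,3,6,0 → slot 0
Table: [211, 507, 354, 222, -, -, 365, -, 151, -, -]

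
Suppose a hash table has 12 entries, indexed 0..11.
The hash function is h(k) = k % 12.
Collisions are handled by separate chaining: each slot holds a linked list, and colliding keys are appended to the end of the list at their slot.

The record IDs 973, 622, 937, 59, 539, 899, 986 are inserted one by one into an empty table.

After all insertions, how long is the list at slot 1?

Insert 973: h=1, bucket 1 empty → new chain.
Insert 622: h=10, bucket 10 empty → new chain.
Insert 937: h=1, bucket 1 nonempty → append to chain.
Insert 59: h=11, bucket 11 empty → new chain.
Insert 539: h=11, bucket 11 nonempty → append to chain.
Insert 899: h=11, bucket 11 nonempty → append to chain.
Insert 986: h=2, bucket 2 empty → new chain.
Final buckets:
0: _
1: 973 -> 937
2: 986
3: _
4: _
5: _
6: _
7: _
8: _
9: _
10: 622
11: 59 -> 539 -> 899

2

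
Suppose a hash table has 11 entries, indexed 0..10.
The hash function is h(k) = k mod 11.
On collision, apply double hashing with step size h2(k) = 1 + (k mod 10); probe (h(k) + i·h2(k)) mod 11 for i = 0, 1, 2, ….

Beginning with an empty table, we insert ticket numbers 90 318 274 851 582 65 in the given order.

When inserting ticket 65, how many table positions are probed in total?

3

90 hashes to 2; slot 2 is free -> place at 2.
318 hashes to 10; slot 10 is free -> place at 10.
274 hashes to 10, h2=5; 10 taken -> place at 4.
851 hashes to 4, h2=2; 4 taken -> place at 6.
582 hashes to 10, h2=3; 10,2 taken -> place at 5.
65 hashes to 10, h2=6; 10,5 taken -> place at 0.
Table: [65, -, 90, -, 274, 582, 851, -, -, -, 318]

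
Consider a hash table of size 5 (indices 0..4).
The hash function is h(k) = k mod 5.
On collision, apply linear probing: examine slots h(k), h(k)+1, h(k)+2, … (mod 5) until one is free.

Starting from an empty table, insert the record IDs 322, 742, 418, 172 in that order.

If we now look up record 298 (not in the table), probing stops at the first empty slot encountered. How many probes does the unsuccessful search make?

Insert 322: h=2, slot 2 empty -> index 2.
Insert 742: h=2, slot 2 occupied -> index 3.
Insert 418: h=3, slot 3 occupied -> index 4.
Insert 172: h=2, slots 2,3,4 occupied -> index 0.
Table: [172, -, 322, 742, 418]
Lookup 298: h=3, probe 3,4,0,1 → slot 1 empty, not found.

4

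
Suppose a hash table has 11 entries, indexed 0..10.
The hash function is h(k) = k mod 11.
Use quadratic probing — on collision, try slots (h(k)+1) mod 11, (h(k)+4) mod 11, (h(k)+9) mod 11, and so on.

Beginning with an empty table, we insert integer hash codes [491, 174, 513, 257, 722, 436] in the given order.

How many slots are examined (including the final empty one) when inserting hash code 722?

3

Insert 491: h=7, slot 7 empty -> index 7.
Insert 174: h=9, slot 9 empty -> index 9.
Insert 513: h=7, slot 7 occupied -> index 8.
Insert 257: h=4, slot 4 empty -> index 4.
Insert 722: h=7, slots 7,8 occupied -> index 0.
Insert 436: h=7, slots 7,8,0 occupied -> index 5.
Table: [722, ∅, ∅, ∅, 257, 436, ∅, 491, 513, 174, ∅]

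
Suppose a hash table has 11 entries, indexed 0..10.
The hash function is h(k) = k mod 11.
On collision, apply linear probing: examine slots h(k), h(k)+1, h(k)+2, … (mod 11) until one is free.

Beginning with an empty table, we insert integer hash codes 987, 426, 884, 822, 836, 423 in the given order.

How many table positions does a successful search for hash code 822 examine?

Insert 987: h=8, slot 8 empty → index 8.
Insert 426: h=8, slot 8 occupied → index 9.
Insert 884: h=4, slot 4 empty → index 4.
Insert 822: h=8, slots 8,9 occupied → index 10.
Insert 836: h=0, slot 0 empty → index 0.
Insert 423: h=5, slot 5 empty → index 5.
Table: [836, -, -, -, 884, 423, -, -, 987, 426, 822]
Lookup 822: h=8, probe 8,9,10 → found at 10.

3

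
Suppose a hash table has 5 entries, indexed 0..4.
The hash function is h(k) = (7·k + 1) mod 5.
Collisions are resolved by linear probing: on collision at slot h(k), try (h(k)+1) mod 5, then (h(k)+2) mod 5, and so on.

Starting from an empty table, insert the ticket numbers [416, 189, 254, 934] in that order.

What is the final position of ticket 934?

1

416 hashes to 3; slot 3 is free -> place at 3.
189 hashes to 4; slot 4 is free -> place at 4.
254 hashes to 4; 4 taken -> place at 0.
934 hashes to 4; 4,0 taken -> place at 1.
Table: [254, 934, —, 416, 189]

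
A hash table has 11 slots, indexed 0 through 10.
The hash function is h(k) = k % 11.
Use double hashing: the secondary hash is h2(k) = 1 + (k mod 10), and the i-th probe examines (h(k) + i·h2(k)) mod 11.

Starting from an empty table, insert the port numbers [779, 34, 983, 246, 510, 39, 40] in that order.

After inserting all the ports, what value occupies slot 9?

779 hashes to 9; slot 9 is free => place at 9.
34 hashes to 1; slot 1 is free => place at 1.
983 hashes to 4; slot 4 is free => place at 4.
246 hashes to 4, h2=7; 4 taken => place at 0.
510 hashes to 4, h2=1; 4 taken => place at 5.
39 hashes to 6; slot 6 is free => place at 6.
40 hashes to 7; slot 7 is free => place at 7.
Table: [246, 34, -, -, 983, 510, 39, 40, -, 779, -]

779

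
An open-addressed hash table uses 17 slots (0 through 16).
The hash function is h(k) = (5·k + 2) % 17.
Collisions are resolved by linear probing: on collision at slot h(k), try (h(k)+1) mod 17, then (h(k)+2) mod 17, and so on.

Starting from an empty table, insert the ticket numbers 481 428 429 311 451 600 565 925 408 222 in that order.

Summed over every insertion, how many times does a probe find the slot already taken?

4

Insert 481: h=10, slot 10 empty -> index 10.
Insert 428: h=0, slot 0 empty -> index 0.
Insert 429: h=5, slot 5 empty -> index 5.
Insert 311: h=10, slot 10 occupied -> index 11.
Insert 451: h=13, slot 13 empty -> index 13.
Insert 600: h=10, slots 10,11 occupied -> index 12.
Insert 565: h=5, slot 5 occupied -> index 6.
Insert 925: h=3, slot 3 empty -> index 3.
Insert 408: h=2, slot 2 empty -> index 2.
Insert 222: h=7, slot 7 empty -> index 7.
Table: [428, ., 408, 925, ., 429, 565, 222, ., ., 481, 311, 600, 451, ., ., .]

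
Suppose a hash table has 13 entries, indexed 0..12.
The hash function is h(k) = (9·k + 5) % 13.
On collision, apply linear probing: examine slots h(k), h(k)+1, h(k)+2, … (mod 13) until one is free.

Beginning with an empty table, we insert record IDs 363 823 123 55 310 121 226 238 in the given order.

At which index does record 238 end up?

363 hashes to 9; slot 9 is free -> place at 9.
823 hashes to 2; slot 2 is free -> place at 2.
123 hashes to 7; slot 7 is free -> place at 7.
55 hashes to 6; slot 6 is free -> place at 6.
310 hashes to 0; slot 0 is free -> place at 0.
121 hashes to 2; 2 taken -> place at 3.
226 hashes to 11; slot 11 is free -> place at 11.
238 hashes to 2; 2,3 taken -> place at 4.
Table: [310, -, 823, 121, 238, -, 55, 123, -, 363, -, 226, -]

4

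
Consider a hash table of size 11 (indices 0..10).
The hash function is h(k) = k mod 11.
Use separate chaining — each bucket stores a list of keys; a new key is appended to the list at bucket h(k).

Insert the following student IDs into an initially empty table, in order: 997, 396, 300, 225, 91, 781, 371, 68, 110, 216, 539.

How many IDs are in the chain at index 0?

997 -> bucket 7
396 -> bucket 0
300 -> bucket 3
225 -> bucket 5
91 -> bucket 3 (collision)
781 -> bucket 0 (collision)
371 -> bucket 8
68 -> bucket 2
110 -> bucket 0 (collision)
216 -> bucket 7 (collision)
539 -> bucket 0 (collision)
Final buckets:
0: 396 -> 781 -> 110 -> 539
1: _
2: 68
3: 300 -> 91
4: _
5: 225
6: _
7: 997 -> 216
8: 371
9: _
10: _

4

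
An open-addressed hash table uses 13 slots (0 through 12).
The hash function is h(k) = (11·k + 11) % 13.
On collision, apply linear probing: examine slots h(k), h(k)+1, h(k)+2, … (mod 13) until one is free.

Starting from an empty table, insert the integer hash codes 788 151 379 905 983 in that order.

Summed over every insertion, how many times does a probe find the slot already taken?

6

788: h=8 => slot 8
151: h=8, probe 8,9 => slot 9
379: h=7 => slot 7
905: h=8, probe 8,9,10 => slot 10
983: h=8, probe 8,9,10,11 => slot 11
Table: [_, _, _, _, _, _, _, 379, 788, 151, 905, 983, _]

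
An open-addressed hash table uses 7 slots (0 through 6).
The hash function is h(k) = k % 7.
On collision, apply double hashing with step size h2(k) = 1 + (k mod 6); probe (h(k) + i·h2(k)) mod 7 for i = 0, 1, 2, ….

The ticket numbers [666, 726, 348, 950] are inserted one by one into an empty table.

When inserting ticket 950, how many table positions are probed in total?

Insert 666: h=1, slot 1 empty => index 1.
Insert 726: h=5, slot 5 empty => index 5.
Insert 348: h=5, h2=1, slot 5 occupied => index 6.
Insert 950: h=5, h2=3, slots 5,1 occupied => index 4.
Table: [-, 666, -, -, 950, 726, 348]

3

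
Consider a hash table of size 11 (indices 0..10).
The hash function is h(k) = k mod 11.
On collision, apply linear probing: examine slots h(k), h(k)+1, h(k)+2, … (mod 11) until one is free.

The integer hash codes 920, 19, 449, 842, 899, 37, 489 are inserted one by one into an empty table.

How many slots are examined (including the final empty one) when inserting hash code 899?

3

Insert 920: h=7, slot 7 empty -> index 7.
Insert 19: h=8, slot 8 empty -> index 8.
Insert 449: h=9, slot 9 empty -> index 9.
Insert 842: h=6, slot 6 empty -> index 6.
Insert 899: h=8, slots 8,9 occupied -> index 10.
Insert 37: h=4, slot 4 empty -> index 4.
Insert 489: h=5, slot 5 empty -> index 5.
Table: [_, _, _, _, 37, 489, 842, 920, 19, 449, 899]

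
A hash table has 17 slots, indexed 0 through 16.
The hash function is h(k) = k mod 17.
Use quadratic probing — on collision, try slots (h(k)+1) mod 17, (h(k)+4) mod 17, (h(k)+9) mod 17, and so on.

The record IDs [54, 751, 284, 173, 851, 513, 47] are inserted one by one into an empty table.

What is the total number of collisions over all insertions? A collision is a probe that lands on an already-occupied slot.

54 hashes to 3; slot 3 is free → place at 3.
751 hashes to 3; 3 taken → place at 4.
284 hashes to 12; slot 12 is free → place at 12.
173 hashes to 3; 3,4 taken → place at 7.
851 hashes to 1; slot 1 is free → place at 1.
513 hashes to 3; 3,4,7,12 taken → place at 2.
47 hashes to 13; slot 13 is free → place at 13.
Table: [∅, 851, 513, 54, 751, ∅, ∅, 173, ∅, ∅, ∅, ∅, 284, 47, ∅, ∅, ∅]

7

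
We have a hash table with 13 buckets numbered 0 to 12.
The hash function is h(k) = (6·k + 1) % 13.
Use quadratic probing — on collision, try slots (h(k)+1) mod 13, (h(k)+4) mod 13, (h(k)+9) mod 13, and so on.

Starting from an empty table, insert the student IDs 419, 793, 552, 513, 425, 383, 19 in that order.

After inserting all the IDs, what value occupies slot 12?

513

Insert 419: h=6, slot 6 empty → index 6.
Insert 793: h=1, slot 1 empty → index 1.
Insert 552: h=11, slot 11 empty → index 11.
Insert 513: h=11, slot 11 occupied → index 12.
Insert 425: h=3, slot 3 empty → index 3.
Insert 383: h=11, slots 11,12 occupied → index 2.
Insert 19: h=11, slots 11,12,2 occupied → index 7.
Table: [_, 793, 383, 425, _, _, 419, 19, _, _, _, 552, 513]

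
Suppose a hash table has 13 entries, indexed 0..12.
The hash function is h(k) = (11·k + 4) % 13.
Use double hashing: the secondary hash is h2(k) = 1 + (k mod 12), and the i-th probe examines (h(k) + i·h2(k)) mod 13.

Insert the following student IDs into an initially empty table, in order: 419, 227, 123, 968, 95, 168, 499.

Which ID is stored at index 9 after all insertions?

Insert 419: h=11, slot 11 empty -> index 11.
Insert 227: h=5, slot 5 empty -> index 5.
Insert 123: h=5, h2=4, slot 5 occupied -> index 9.
Insert 968: h=5, h2=9, slot 5 occupied -> index 1.
Insert 95: h=9, h2=12, slot 9 occupied -> index 8.
Insert 168: h=6, slot 6 empty -> index 6.
Insert 499: h=7, slot 7 empty -> index 7.
Table: [—, 968, —, —, —, 227, 168, 499, 95, 123, —, 419, —]

123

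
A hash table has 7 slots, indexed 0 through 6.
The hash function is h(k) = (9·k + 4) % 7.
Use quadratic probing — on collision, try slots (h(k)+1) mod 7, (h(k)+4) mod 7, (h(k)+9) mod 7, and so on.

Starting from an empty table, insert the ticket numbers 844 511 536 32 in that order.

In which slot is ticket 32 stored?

Insert 844: h=5, slot 5 empty => index 5.
Insert 511: h=4, slot 4 empty => index 4.
Insert 536: h=5, slot 5 occupied => index 6.
Insert 32: h=5, slots 5,6 occupied => index 2.
Table: [—, —, 32, —, 511, 844, 536]

2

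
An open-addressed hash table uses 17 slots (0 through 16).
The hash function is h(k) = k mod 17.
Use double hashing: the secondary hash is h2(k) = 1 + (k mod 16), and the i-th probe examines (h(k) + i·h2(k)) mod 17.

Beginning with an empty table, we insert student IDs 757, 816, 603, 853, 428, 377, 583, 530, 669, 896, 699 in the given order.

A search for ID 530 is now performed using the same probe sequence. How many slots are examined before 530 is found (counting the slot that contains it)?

Insert 757: h=9, slot 9 empty => index 9.
Insert 816: h=0, slot 0 empty => index 0.
Insert 603: h=8, slot 8 empty => index 8.
Insert 853: h=3, slot 3 empty => index 3.
Insert 428: h=3, h2=13, slot 3 occupied => index 16.
Insert 377: h=3, h2=10, slot 3 occupied => index 13.
Insert 583: h=5, slot 5 empty => index 5.
Insert 530: h=3, h2=3, slot 3 occupied => index 6.
Insert 669: h=6, h2=14, slots 6,3,0 occupied => index 14.
Insert 896: h=12, slot 12 empty => index 12.
Insert 699: h=2, slot 2 empty => index 2.
Table: [816, —, 699, 853, —, 583, 530, —, 603, 757, —, —, 896, 377, 669, —, 428]
Lookup 530: h=3, h2=3, probe 3,6 → found at 6.

2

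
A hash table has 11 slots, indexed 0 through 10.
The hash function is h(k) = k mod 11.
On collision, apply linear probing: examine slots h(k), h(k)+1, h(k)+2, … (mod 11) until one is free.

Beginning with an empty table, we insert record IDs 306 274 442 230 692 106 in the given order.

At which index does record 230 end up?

0

306: h=9 -> slot 9
274: h=10 -> slot 10
442: h=2 -> slot 2
230: h=10, probe 10,0 -> slot 0
692: h=10, probe 10,0,1 -> slot 1
106: h=7 -> slot 7
Table: [230, 692, 442, ., ., ., ., 106, ., 306, 274]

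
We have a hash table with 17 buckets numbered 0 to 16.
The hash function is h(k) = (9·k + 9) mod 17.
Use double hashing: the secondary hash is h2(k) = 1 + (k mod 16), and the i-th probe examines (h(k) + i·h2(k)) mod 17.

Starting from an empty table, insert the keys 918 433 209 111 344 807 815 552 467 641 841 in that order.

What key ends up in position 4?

Insert 918: h=9, slot 9 empty → index 9.
Insert 433: h=13, slot 13 empty → index 13.
Insert 209: h=3, slot 3 empty → index 3.
Insert 111: h=5, slot 5 empty → index 5.
Insert 344: h=11, slot 11 empty → index 11.
Insert 807: h=13, h2=8, slot 13 occupied → index 4.
Insert 815: h=0, slot 0 empty → index 0.
Insert 552: h=13, h2=9, slots 13,5 occupied → index 14.
Insert 467: h=13, h2=4, slots 13,0,4 occupied → index 8.
Insert 641: h=15, slot 15 empty → index 15.
Insert 841: h=13, h2=10, slot 13 occupied → index 6.
Table: [815, —, —, 209, 807, 111, 841, —, 467, 918, —, 344, —, 433, 552, 641, —]

807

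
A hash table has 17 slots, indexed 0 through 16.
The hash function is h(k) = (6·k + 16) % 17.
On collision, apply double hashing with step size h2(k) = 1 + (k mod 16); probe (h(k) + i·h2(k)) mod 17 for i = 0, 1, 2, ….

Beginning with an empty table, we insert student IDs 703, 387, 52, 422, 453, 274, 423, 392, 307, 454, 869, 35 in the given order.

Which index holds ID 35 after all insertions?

703: h=1 -> slot 1
387: h=9 -> slot 9
52: h=5 -> slot 5
422: h=15 -> slot 15
453: h=14 -> slot 14
274: h=11 -> slot 11
423: h=4 -> slot 4
392: h=5, h2=9, probe 5,14,6 -> slot 6
307: h=5, h2=4, probe 5,9,13 -> slot 13
454: h=3 -> slot 3
869: h=11, h2=6, probe 11,0 -> slot 0
35: h=5, h2=4, probe 5,9,13,0,4,8 -> slot 8
Table: [869, 703, ., 454, 423, 52, 392, ., 35, 387, ., 274, ., 307, 453, 422, .]

8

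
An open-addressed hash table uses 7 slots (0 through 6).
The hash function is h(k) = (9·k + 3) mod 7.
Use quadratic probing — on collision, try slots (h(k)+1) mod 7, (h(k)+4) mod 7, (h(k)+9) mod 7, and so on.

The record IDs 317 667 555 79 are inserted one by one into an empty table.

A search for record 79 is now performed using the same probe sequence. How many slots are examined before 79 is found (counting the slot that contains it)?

4

317: h=0 -> slot 0
667: h=0, probe 0,1 -> slot 1
555: h=0, probe 0,1,4 -> slot 4
79: h=0, probe 0,1,4,2 -> slot 2
Table: [317, 667, 79, _, 555, _, _]
Lookup 79: h=0, probe 0,1,4,2 → found at 2.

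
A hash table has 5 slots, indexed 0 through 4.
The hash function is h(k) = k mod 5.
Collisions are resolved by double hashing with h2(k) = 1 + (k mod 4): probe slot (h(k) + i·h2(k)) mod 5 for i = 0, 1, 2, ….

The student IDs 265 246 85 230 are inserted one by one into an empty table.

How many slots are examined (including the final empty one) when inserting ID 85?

265 hashes to 0; slot 0 is free → place at 0.
246 hashes to 1; slot 1 is free → place at 1.
85 hashes to 0, h2=2; 0 taken → place at 2.
230 hashes to 0, h2=3; 0 taken → place at 3.
Table: [265, 246, 85, 230, .]

2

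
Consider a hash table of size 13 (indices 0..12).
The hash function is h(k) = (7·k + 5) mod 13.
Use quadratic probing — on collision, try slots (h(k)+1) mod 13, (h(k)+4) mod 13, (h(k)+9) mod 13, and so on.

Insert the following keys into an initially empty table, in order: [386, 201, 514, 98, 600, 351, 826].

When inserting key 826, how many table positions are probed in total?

386 hashes to 3; slot 3 is free -> place at 3.
201 hashes to 8; slot 8 is free -> place at 8.
514 hashes to 2; slot 2 is free -> place at 2.
98 hashes to 2; 2,3 taken -> place at 6.
600 hashes to 6; 6 taken -> place at 7.
351 hashes to 5; slot 5 is free -> place at 5.
826 hashes to 2; 2,3,6 taken -> place at 11.
Table: [., ., 514, 386, ., 351, 98, 600, 201, ., ., 826, .]

4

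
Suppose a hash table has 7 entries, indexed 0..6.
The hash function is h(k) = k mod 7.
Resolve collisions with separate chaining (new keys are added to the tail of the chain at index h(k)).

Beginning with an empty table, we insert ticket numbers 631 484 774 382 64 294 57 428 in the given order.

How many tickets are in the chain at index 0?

631 → bucket 1
484 → bucket 1 (collision)
774 → bucket 4
382 → bucket 4 (collision)
64 → bucket 1 (collision)
294 → bucket 0
57 → bucket 1 (collision)
428 → bucket 1 (collision)
Final buckets:
0: 294
1: 631 -> 484 -> 64 -> 57 -> 428
2: —
3: —
4: 774 -> 382
5: —
6: —

1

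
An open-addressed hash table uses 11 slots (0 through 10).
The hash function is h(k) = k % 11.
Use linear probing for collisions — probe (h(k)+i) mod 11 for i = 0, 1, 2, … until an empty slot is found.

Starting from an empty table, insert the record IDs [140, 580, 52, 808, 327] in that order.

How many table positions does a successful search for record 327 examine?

Insert 140: h=8, slot 8 empty → index 8.
Insert 580: h=8, slot 8 occupied → index 9.
Insert 52: h=8, slots 8,9 occupied → index 10.
Insert 808: h=5, slot 5 empty → index 5.
Insert 327: h=8, slots 8,9,10 occupied → index 0.
Table: [327, -, -, -, -, 808, -, -, 140, 580, 52]
Lookup 327: h=8, probe 8,9,10,0 → found at 0.

4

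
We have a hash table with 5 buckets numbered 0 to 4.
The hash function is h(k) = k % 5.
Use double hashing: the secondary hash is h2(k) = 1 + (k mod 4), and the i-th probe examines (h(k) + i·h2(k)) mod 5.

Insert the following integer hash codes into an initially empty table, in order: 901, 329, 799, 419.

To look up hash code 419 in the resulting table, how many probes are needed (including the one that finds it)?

3

901 hashes to 1; slot 1 is free → place at 1.
329 hashes to 4; slot 4 is free → place at 4.
799 hashes to 4, h2=4; 4 taken → place at 3.
419 hashes to 4, h2=4; 4,3 taken → place at 2.
Table: [-, 901, 419, 799, 329]
Lookup 419: h=4, h2=4, probe 4,3,2 → found at 2.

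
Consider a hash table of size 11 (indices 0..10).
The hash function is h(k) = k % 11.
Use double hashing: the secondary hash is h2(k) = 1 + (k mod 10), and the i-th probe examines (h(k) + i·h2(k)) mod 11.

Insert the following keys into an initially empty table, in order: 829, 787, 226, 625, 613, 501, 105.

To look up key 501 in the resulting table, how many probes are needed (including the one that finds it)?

3

Insert 829: h=4, slot 4 empty → index 4.
Insert 787: h=6, slot 6 empty → index 6.
Insert 226: h=6, h2=7, slot 6 occupied → index 2.
Insert 625: h=9, slot 9 empty → index 9.
Insert 613: h=8, slot 8 empty → index 8.
Insert 501: h=6, h2=2, slots 6,8 occupied → index 10.
Insert 105: h=6, h2=6, slot 6 occupied → index 1.
Table: [—, 105, 226, —, 829, —, 787, —, 613, 625, 501]
Lookup 501: h=6, h2=2, probe 6,8,10 → found at 10.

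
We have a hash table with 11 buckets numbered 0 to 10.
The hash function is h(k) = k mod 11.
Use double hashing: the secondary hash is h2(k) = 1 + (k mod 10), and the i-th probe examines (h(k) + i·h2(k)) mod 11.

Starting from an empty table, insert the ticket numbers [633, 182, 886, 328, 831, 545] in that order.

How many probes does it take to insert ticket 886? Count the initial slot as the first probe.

633 hashes to 6; slot 6 is free → place at 6.
182 hashes to 6, h2=3; 6 taken → place at 9.
886 hashes to 6, h2=7; 6 taken → place at 2.
328 hashes to 9, h2=9; 9 taken → place at 7.
831 hashes to 6, h2=2; 6 taken → place at 8.
545 hashes to 6, h2=6; 6 taken → place at 1.
Table: [—, 545, 886, —, —, —, 633, 328, 831, 182, —]

2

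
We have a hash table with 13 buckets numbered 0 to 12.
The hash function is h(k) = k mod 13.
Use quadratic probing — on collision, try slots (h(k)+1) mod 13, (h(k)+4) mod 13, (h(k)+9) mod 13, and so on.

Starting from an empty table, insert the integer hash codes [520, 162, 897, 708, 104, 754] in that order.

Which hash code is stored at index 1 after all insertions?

897

Insert 520: h=0, slot 0 empty => index 0.
Insert 162: h=6, slot 6 empty => index 6.
Insert 897: h=0, slot 0 occupied => index 1.
Insert 708: h=6, slot 6 occupied => index 7.
Insert 104: h=0, slots 0,1 occupied => index 4.
Insert 754: h=0, slots 0,1,4 occupied => index 9.
Table: [520, 897, -, -, 104, -, 162, 708, -, 754, -, -, -]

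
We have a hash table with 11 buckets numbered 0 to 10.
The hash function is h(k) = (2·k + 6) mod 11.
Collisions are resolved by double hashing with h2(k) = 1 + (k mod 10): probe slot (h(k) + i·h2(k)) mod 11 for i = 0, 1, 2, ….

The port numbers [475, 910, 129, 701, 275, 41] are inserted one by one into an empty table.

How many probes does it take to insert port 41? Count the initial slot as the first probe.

3

Insert 475: h=10, slot 10 empty -> index 10.
Insert 910: h=0, slot 0 empty -> index 0.
Insert 129: h=0, h2=10, slots 0,10 occupied -> index 9.
Insert 701: h=0, h2=2, slot 0 occupied -> index 2.
Insert 275: h=6, slot 6 empty -> index 6.
Insert 41: h=0, h2=2, slots 0,2 occupied -> index 4.
Table: [910, -, 701, -, 41, -, 275, -, -, 129, 475]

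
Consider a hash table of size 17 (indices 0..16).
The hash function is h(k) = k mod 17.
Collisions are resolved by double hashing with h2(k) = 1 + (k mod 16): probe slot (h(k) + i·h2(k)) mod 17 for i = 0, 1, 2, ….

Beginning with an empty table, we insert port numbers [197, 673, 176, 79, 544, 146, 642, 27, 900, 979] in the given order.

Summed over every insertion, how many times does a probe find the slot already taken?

197 hashes to 10; slot 10 is free => place at 10.
673 hashes to 10, h2=2; 10 taken => place at 12.
176 hashes to 6; slot 6 is free => place at 6.
79 hashes to 11; slot 11 is free => place at 11.
544 hashes to 0; slot 0 is free => place at 0.
146 hashes to 10, h2=3; 10 taken => place at 13.
642 hashes to 13, h2=3; 13 taken => place at 16.
27 hashes to 10, h2=12; 10 taken => place at 5.
900 hashes to 16, h2=5; 16 taken => place at 4.
979 hashes to 10, h2=4; 10 taken => place at 14.
Table: [544, —, —, —, 900, 27, 176, —, —, —, 197, 79, 673, 146, 979, —, 642]

6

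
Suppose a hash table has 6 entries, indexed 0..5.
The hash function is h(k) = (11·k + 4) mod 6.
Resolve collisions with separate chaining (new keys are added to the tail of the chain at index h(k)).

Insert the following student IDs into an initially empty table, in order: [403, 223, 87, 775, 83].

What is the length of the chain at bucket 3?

3

403 -> bucket 3
223 -> bucket 3 (collision)
87 -> bucket 1
775 -> bucket 3 (collision)
83 -> bucket 5
Final buckets:
0: -
1: 87
2: -
3: 403 -> 223 -> 775
4: -
5: 83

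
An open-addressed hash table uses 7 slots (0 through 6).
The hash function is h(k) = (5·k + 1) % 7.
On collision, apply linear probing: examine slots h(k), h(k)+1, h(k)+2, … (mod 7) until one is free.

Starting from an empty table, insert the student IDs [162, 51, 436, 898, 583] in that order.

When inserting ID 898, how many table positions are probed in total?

162 hashes to 6; slot 6 is free => place at 6.
51 hashes to 4; slot 4 is free => place at 4.
436 hashes to 4; 4 taken => place at 5.
898 hashes to 4; 4,5,6 taken => place at 0.
583 hashes to 4; 4,5,6,0 taken => place at 1.
Table: [898, 583, ., ., 51, 436, 162]

4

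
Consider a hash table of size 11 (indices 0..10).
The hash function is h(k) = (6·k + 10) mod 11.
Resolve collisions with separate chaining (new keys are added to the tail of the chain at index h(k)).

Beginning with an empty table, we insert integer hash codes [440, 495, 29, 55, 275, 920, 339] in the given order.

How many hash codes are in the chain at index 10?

Insert 440: h=10, bucket 10 empty -> new chain.
Insert 495: h=10, bucket 10 nonempty -> append to chain.
Insert 29: h=8, bucket 8 empty -> new chain.
Insert 55: h=10, bucket 10 nonempty -> append to chain.
Insert 275: h=10, bucket 10 nonempty -> append to chain.
Insert 920: h=8, bucket 8 nonempty -> append to chain.
Insert 339: h=9, bucket 9 empty -> new chain.
Final buckets:
0: ∅
1: ∅
2: ∅
3: ∅
4: ∅
5: ∅
6: ∅
7: ∅
8: 29 -> 920
9: 339
10: 440 -> 495 -> 55 -> 275

4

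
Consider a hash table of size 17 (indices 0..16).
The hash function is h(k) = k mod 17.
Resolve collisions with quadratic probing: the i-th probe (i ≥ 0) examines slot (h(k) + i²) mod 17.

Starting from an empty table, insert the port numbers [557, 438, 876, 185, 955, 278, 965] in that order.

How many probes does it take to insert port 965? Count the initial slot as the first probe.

3

557 hashes to 13; slot 13 is free → place at 13.
438 hashes to 13; 13 taken → place at 14.
876 hashes to 9; slot 9 is free → place at 9.
185 hashes to 15; slot 15 is free → place at 15.
955 hashes to 3; slot 3 is free → place at 3.
278 hashes to 6; slot 6 is free → place at 6.
965 hashes to 13; 13,14 taken → place at 0.
Table: [965, _, _, 955, _, _, 278, _, _, 876, _, _, _, 557, 438, 185, _]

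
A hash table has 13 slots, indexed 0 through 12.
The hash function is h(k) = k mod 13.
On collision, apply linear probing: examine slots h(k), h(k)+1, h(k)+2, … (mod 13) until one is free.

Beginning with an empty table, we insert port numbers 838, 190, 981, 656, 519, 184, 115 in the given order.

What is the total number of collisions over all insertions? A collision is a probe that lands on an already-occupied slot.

4

838: h=6 → slot 6
190: h=8 → slot 8
981: h=6, probe 6,7 → slot 7
656: h=6, probe 6,7,8,9 → slot 9
519: h=12 → slot 12
184: h=2 → slot 2
115: h=11 → slot 11
Table: [., ., 184, ., ., ., 838, 981, 190, 656, ., 115, 519]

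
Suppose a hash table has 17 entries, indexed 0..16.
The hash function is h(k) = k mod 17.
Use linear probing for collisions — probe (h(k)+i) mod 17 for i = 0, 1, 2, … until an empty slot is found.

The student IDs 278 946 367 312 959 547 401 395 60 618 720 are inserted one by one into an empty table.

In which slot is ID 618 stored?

13

Insert 278: h=6, slot 6 empty => index 6.
Insert 946: h=11, slot 11 empty => index 11.
Insert 367: h=10, slot 10 empty => index 10.
Insert 312: h=6, slot 6 occupied => index 7.
Insert 959: h=7, slot 7 occupied => index 8.
Insert 547: h=3, slot 3 empty => index 3.
Insert 401: h=10, slots 10,11 occupied => index 12.
Insert 395: h=4, slot 4 empty => index 4.
Insert 60: h=9, slot 9 empty => index 9.
Insert 618: h=6, slots 6,7,8,9,10,11,12 occupied => index 13.
Insert 720: h=6, slots 6,7,8,9,10,11,12,13 occupied => index 14.
Table: [_, _, _, 547, 395, _, 278, 312, 959, 60, 367, 946, 401, 618, 720, _, _]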